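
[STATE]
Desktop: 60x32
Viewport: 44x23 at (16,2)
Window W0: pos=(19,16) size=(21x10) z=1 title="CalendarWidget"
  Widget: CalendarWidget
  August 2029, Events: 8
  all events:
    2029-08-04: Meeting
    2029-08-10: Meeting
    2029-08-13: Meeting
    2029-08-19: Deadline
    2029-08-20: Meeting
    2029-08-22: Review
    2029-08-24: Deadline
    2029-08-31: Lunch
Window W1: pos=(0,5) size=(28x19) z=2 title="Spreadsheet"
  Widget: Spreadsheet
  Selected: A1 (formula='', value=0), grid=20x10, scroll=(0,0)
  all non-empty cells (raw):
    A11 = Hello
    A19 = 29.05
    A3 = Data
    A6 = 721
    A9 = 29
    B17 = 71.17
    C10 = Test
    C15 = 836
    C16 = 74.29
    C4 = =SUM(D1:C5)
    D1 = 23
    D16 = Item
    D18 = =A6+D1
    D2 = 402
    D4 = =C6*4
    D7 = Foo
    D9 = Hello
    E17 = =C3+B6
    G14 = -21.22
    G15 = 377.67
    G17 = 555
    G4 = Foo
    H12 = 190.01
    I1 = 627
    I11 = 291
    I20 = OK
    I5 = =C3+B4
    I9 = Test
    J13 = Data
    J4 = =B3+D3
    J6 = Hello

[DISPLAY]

                                            
                                            
                                            
━━━━━━━━━━━┓                                
           ┃                                
───────────┨                                
           ┃                                
B       C  ┃                                
-----------┃                                
    0      ┃                                
    0      ┃                                
    0      ┃                                
    0#CIRC!┃                                
    0      ┃                                
    0      ┃━━━━━━━━━━━┓                    
    0      ┃rWidget    ┃                    
    0      ┃───────────┨                    
    0      ┃st 2029    ┃                    
    0Test  ┃ Th Fr Sa S┃                    
    0      ┃  2  3  4* ┃                    
    0      ┃  9 10* 11 ┃                    
━━━━━━━━━━━┛5 16 17 18 ┃                    
   ┃20* 21 22* 23 24* 2┃                    


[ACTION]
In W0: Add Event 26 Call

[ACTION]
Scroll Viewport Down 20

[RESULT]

B       C  ┃                                
-----------┃                                
    0      ┃                                
    0      ┃                                
    0      ┃                                
    0#CIRC!┃                                
    0      ┃                                
    0      ┃━━━━━━━━━━━┓                    
    0      ┃rWidget    ┃                    
    0      ┃───────────┨                    
    0      ┃st 2029    ┃                    
    0Test  ┃ Th Fr Sa S┃                    
    0      ┃  2  3  4* ┃                    
    0      ┃  9 10* 11 ┃                    
━━━━━━━━━━━┛5 16 17 18 ┃                    
   ┃20* 21 22* 23 24* 2┃                    
   ┗━━━━━━━━━━━━━━━━━━━┛                    
                                            
                                            
                                            
                                            
                                            
                                            


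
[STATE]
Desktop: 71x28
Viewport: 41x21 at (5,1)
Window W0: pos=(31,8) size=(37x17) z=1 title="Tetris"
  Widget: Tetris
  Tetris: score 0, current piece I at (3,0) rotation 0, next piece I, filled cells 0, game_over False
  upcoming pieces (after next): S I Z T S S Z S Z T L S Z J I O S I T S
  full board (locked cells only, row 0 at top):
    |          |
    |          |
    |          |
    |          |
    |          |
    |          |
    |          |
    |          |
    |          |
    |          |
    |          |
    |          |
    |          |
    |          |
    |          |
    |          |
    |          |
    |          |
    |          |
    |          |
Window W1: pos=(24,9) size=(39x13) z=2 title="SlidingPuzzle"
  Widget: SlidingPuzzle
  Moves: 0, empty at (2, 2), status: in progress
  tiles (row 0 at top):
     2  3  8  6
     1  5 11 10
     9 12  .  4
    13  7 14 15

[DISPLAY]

                                         
                                         
                                         
                                         
                                         
                                         
                                         
                          ┏━━━━━━━━━━━━━━
                   ┏━━━━━━━━━━━━━━━━━━━━━
                   ┃ SlidingPuzzle       
                   ┠─────────────────────
                   ┃┌────┬────┬────┬────┐
                   ┃│  2 │  3 │  8 │  6 │
                   ┃├────┼────┼────┼────┤
                   ┃│  1 │  5 │ 11 │ 10 │
                   ┃├────┼────┼────┼────┤
                   ┃│  9 │ 12 │    │  4 │
                   ┃├────┼────┼────┼────┤
                   ┃│ 13 │  7 │ 14 │ 15 │
                   ┃└────┴────┴────┴────┘
                   ┗━━━━━━━━━━━━━━━━━━━━━


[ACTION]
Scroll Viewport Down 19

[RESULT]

                                         
                          ┏━━━━━━━━━━━━━━
                   ┏━━━━━━━━━━━━━━━━━━━━━
                   ┃ SlidingPuzzle       
                   ┠─────────────────────
                   ┃┌────┬────┬────┬────┐
                   ┃│  2 │  3 │  8 │  6 │
                   ┃├────┼────┼────┼────┤
                   ┃│  1 │  5 │ 11 │ 10 │
                   ┃├────┼────┼────┼────┤
                   ┃│  9 │ 12 │    │  4 │
                   ┃├────┼────┼────┼────┤
                   ┃│ 13 │  7 │ 14 │ 15 │
                   ┃└────┴────┴────┴────┘
                   ┗━━━━━━━━━━━━━━━━━━━━━
                          ┃          │   
                          ┃          │   
                          ┗━━━━━━━━━━━━━━
                                         
                                         
                                         


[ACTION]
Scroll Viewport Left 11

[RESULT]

                                         
                               ┏━━━━━━━━━
                        ┏━━━━━━━━━━━━━━━━
                        ┃ SlidingPuzzle  
                        ┠────────────────
                        ┃┌────┬────┬────┬
                        ┃│  2 │  3 │  8 │
                        ┃├────┼────┼────┼
                        ┃│  1 │  5 │ 11 │
                        ┃├────┼────┼────┼
                        ┃│  9 │ 12 │    │
                        ┃├────┼────┼────┼
                        ┃│ 13 │  7 │ 14 │
                        ┃└────┴────┴────┴
                        ┗━━━━━━━━━━━━━━━━
                               ┃         
                               ┃         
                               ┗━━━━━━━━━
                                         
                                         
                                         


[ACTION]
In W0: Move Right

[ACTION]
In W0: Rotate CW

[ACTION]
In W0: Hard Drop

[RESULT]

                                         
                               ┏━━━━━━━━━
                        ┏━━━━━━━━━━━━━━━━
                        ┃ SlidingPuzzle  
                        ┠────────────────
                        ┃┌────┬────┬────┬
                        ┃│  2 │  3 │  8 │
                        ┃├────┼────┼────┼
                        ┃│  1 │  5 │ 11 │
                        ┃├────┼────┼────┼
                        ┃│  9 │ 12 │    │
                        ┃├────┼────┼────┼
                        ┃│ 13 │  7 │ 14 │
                        ┃└────┴────┴────┴
                        ┗━━━━━━━━━━━━━━━━
                               ┃    █    
                               ┃    █    
                               ┗━━━━━━━━━
                                         
                                         
                                         


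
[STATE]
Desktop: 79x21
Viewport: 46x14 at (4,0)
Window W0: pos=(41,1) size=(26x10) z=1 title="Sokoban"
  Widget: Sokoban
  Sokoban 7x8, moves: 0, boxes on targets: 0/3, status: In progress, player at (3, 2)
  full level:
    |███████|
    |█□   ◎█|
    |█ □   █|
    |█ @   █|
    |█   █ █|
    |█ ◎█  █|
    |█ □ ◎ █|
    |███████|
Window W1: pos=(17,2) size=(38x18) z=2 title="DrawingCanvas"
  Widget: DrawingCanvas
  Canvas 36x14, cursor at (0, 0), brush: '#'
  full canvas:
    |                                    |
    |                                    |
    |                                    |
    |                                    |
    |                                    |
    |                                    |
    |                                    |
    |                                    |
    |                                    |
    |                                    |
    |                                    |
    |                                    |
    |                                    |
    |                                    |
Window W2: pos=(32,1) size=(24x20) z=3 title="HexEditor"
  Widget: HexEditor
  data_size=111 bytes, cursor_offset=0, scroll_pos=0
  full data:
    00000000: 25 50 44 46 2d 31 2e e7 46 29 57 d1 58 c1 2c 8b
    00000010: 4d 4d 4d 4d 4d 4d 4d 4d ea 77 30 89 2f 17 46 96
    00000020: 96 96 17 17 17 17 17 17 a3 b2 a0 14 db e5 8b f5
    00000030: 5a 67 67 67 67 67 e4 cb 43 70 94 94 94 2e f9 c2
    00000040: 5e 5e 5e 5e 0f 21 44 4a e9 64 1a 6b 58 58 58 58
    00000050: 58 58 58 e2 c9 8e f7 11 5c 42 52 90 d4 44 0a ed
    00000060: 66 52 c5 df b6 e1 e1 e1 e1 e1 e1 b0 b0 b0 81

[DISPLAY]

                                              
                            ┏━━━━━━━━━━━━━━━━━
             ┏━━━━━━━━━━━━━━┃ HexEditor       
             ┃ DrawingCanvas┠─────────────────
             ┠──────────────┃00000000  25 50 4
             ┃+             ┃00000010  4d 4d 4
             ┃              ┃00000020  96 96 1
             ┃              ┃00000030  5a 67 6
             ┃              ┃00000040  5e 5e 5
             ┃              ┃00000050  58 58 5
             ┃              ┃00000060  66 52 c
             ┃              ┃                 
             ┃              ┃                 
             ┃              ┃                 


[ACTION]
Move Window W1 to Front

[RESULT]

                                              
                            ┏━━━━━━━━━━━━━━━━━
             ┏━━━━━━━━━━━━━━━━━━━━━━━━━━━━━━━━
             ┃ DrawingCanvas                  
             ┠────────────────────────────────
             ┃+                               
             ┃                                
             ┃                                
             ┃                                
             ┃                                
             ┃                                
             ┃                                
             ┃                                
             ┃                                


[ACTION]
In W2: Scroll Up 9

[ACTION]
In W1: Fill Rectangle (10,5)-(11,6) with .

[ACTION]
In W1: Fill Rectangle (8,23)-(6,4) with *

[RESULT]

                                              
                            ┏━━━━━━━━━━━━━━━━━
             ┏━━━━━━━━━━━━━━━━━━━━━━━━━━━━━━━━
             ┃ DrawingCanvas                  
             ┠────────────────────────────────
             ┃+                               
             ┃                                
             ┃                                
             ┃                                
             ┃                                
             ┃                                
             ┃    ********************        
             ┃    ********************        
             ┃    ********************        


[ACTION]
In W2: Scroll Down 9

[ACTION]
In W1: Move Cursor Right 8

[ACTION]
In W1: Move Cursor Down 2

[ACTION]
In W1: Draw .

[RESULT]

                                              
                            ┏━━━━━━━━━━━━━━━━━
             ┏━━━━━━━━━━━━━━━━━━━━━━━━━━━━━━━━
             ┃ DrawingCanvas                  
             ┠────────────────────────────────
             ┃                                
             ┃                                
             ┃        .                       
             ┃                                
             ┃                                
             ┃                                
             ┃    ********************        
             ┃    ********************        
             ┃    ********************        


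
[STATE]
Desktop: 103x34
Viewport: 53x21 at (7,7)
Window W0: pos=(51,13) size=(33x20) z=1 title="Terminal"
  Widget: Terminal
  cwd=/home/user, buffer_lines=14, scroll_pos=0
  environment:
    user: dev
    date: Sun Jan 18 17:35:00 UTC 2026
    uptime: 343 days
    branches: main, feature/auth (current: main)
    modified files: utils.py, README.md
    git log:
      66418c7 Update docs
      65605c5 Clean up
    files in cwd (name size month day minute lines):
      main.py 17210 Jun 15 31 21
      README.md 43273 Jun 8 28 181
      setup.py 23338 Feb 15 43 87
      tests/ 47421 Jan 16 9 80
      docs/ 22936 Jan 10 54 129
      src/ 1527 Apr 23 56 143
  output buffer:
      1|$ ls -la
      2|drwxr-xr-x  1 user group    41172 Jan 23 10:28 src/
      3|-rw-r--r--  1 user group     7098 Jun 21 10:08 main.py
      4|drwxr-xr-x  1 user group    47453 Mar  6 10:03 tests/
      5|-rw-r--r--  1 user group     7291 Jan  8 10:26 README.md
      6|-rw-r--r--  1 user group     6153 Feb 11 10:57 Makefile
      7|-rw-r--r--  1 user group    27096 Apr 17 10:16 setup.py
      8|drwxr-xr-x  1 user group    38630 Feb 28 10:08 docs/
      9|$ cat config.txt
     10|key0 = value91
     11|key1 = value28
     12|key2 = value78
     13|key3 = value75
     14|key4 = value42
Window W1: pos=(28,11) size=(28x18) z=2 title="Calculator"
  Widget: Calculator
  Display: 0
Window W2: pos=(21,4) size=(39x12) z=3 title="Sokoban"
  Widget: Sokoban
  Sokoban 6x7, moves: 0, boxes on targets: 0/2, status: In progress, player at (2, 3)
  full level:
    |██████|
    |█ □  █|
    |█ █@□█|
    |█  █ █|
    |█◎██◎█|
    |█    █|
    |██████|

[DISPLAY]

              ┃██████                               ┃
              ┃█ □  █                               ┃
              ┃█ █@□█                               ┃
              ┃█  █ █                               ┃
              ┃█◎██◎█                               ┃
              ┃█    █                               ┃
              ┃██████                               ┃
              ┃Moves: 0  0/2                        ┃
              ┗━━━━━━━━━━━━━━━━━━━━━━━━━━━━━━━━━━━━━┛
                     ┃│ 7 │ 8 │ 9 │ ÷ │         ┃ -la
                     ┃├───┼───┼───┼───┤         ┃r-xr
                     ┃│ 4 │ 5 │ 6 │ × │         ┃r--r
                     ┃├───┼───┼───┼───┤         ┃r-xr
                     ┃│ 1 │ 2 │ 3 │ - │         ┃r--r
                     ┃├───┼───┼───┼───┤         ┃r--r
                     ┃│ 0 │ . │ = │ + │         ┃r--r
                     ┃├───┼───┼───┼───┤         ┃r-xr
                     ┃│ C │ MC│ MR│ M+│         ┃t co
                     ┃└───┴───┴───┴───┘         ┃ = v
                     ┃                          ┃ = v
                     ┃                          ┃ = v


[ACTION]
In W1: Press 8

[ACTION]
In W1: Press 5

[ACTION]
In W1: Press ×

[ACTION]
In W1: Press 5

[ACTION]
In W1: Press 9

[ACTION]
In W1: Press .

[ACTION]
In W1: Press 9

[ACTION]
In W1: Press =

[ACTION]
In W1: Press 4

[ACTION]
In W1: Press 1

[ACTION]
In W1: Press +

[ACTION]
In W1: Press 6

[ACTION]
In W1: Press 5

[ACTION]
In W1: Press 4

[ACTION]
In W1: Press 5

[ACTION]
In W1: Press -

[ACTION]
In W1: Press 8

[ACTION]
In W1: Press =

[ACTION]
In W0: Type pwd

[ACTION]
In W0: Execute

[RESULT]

              ┃██████                               ┃
              ┃█ □  █                               ┃
              ┃█ █@□█                               ┃
              ┃█  █ █                               ┃
              ┃█◎██◎█                               ┃
              ┃█    █                               ┃
              ┃██████                               ┃
              ┃Moves: 0  0/2                        ┃
              ┗━━━━━━━━━━━━━━━━━━━━━━━━━━━━━━━━━━━━━┛
                     ┃│ 7 │ 8 │ 9 │ ÷ │         ┃r-xr
                     ┃├───┼───┼───┼───┤         ┃r--r
                     ┃│ 4 │ 5 │ 6 │ × │         ┃r-xr
                     ┃├───┼───┼───┼───┤         ┃r--r
                     ┃│ 1 │ 2 │ 3 │ - │         ┃r--r
                     ┃├───┼───┼───┼───┤         ┃r--r
                     ┃│ 0 │ . │ = │ + │         ┃r-xr
                     ┃├───┼───┼───┼───┤         ┃t co
                     ┃│ C │ MC│ MR│ M+│         ┃ = v
                     ┃└───┴───┴───┴───┘         ┃ = v
                     ┃                          ┃ = v
                     ┃                          ┃ = v


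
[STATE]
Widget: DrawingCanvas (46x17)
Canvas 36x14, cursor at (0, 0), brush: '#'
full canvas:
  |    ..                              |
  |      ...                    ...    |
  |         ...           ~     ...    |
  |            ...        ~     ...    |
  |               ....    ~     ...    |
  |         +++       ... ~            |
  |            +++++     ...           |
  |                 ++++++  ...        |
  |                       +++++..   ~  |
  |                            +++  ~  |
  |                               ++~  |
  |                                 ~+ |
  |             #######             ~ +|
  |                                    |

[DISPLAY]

+   ..                                        
      ...                    ...              
         ...           ~     ...              
            ...        ~     ...              
               ....    ~     ...              
         +++       ... ~                      
            +++++     ...                     
                 ++++++  ...                  
                       +++++..   ~            
                            +++  ~            
                               ++~            
                                 ~+           
             #######             ~ +          
                                              
                                              
                                              
                                              


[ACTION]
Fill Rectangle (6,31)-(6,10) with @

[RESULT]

+   ..                                        
      ...                    ...              
         ...           ~     ...              
            ...        ~     ...              
               ....    ~     ...              
         +++       ... ~                      
          @@@@@@@@@@@@@@@@@@@@@@              
                 ++++++  ...                  
                       +++++..   ~            
                            +++  ~            
                               ++~            
                                 ~+           
             #######             ~ +          
                                              
                                              
                                              
                                              


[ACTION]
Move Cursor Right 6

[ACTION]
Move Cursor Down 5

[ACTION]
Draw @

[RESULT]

    ..                                        
      ...                    ...              
         ...           ~     ...              
            ...        ~     ...              
               ....    ~     ...              
      @  +++       ... ~                      
          @@@@@@@@@@@@@@@@@@@@@@              
                 ++++++  ...                  
                       +++++..   ~            
                            +++  ~            
                               ++~            
                                 ~+           
             #######             ~ +          
                                              
                                              
                                              
                                              


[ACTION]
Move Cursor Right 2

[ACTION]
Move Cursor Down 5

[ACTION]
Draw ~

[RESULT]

    ..                                        
      ...                    ...              
         ...           ~     ...              
            ...        ~     ...              
               ....    ~     ...              
      @  +++       ... ~                      
          @@@@@@@@@@@@@@@@@@@@@@              
                 ++++++  ...                  
                       +++++..   ~            
                            +++  ~            
        ~                      ++~            
                                 ~+           
             #######             ~ +          
                                              
                                              
                                              
                                              


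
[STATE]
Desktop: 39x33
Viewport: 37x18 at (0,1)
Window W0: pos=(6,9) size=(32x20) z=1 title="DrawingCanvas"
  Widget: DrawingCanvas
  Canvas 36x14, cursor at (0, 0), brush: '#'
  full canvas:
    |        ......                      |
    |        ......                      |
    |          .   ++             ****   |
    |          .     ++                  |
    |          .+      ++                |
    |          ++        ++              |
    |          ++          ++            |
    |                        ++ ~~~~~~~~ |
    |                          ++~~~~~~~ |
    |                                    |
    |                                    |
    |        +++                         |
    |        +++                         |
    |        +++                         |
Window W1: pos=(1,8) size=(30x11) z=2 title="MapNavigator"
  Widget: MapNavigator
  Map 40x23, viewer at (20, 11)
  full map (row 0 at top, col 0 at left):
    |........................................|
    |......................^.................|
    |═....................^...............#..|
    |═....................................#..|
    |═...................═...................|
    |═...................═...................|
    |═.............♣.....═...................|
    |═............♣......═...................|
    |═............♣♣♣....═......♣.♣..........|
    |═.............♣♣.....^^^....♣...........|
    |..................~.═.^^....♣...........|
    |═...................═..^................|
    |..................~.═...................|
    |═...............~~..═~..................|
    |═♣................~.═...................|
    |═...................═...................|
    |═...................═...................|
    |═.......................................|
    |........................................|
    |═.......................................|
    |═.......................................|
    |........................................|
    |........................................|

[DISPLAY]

                                     
                                     
                                     
                                     
                                     
                                     
                                     
 ┏━━━━━━━━━━━━━━━━━━━━━━━━━━━━┓      
 ┃ MapNavigator               ┃━━━━━━
 ┠────────────────────────────┨      
 ┃.......♣♣♣....═......♣.♣....┃──────
 ┃........♣♣.....^^^....♣.....┃      
 ┃............~.═.^^....♣.....┃      
 ┃..............@..^..........┃     *
 ┃............~.═.............┃      
 ┃..........~~..═~............┃      
 ┃............~.═.............┃      
 ┗━━━━━━━━━━━━━━━━━━━━━━━━━━━━┛      


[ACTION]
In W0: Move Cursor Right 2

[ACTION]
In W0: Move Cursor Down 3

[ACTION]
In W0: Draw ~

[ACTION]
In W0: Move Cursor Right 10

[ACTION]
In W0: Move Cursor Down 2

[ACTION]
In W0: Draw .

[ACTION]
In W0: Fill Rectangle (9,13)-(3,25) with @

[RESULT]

                                     
                                     
                                     
                                     
                                     
                                     
                                     
 ┏━━━━━━━━━━━━━━━━━━━━━━━━━━━━┓      
 ┃ MapNavigator               ┃━━━━━━
 ┠────────────────────────────┨      
 ┃.......♣♣♣....═......♣.♣....┃──────
 ┃........♣♣.....^^^....♣.....┃      
 ┃............~.═.^^....♣.....┃      
 ┃..............@..^..........┃     *
 ┃............~.═.............┃@@    
 ┃..........~~..═~............┃@@    
 ┃............~.═.............┃@@    
 ┗━━━━━━━━━━━━━━━━━━━━━━━━━━━━┛@@    


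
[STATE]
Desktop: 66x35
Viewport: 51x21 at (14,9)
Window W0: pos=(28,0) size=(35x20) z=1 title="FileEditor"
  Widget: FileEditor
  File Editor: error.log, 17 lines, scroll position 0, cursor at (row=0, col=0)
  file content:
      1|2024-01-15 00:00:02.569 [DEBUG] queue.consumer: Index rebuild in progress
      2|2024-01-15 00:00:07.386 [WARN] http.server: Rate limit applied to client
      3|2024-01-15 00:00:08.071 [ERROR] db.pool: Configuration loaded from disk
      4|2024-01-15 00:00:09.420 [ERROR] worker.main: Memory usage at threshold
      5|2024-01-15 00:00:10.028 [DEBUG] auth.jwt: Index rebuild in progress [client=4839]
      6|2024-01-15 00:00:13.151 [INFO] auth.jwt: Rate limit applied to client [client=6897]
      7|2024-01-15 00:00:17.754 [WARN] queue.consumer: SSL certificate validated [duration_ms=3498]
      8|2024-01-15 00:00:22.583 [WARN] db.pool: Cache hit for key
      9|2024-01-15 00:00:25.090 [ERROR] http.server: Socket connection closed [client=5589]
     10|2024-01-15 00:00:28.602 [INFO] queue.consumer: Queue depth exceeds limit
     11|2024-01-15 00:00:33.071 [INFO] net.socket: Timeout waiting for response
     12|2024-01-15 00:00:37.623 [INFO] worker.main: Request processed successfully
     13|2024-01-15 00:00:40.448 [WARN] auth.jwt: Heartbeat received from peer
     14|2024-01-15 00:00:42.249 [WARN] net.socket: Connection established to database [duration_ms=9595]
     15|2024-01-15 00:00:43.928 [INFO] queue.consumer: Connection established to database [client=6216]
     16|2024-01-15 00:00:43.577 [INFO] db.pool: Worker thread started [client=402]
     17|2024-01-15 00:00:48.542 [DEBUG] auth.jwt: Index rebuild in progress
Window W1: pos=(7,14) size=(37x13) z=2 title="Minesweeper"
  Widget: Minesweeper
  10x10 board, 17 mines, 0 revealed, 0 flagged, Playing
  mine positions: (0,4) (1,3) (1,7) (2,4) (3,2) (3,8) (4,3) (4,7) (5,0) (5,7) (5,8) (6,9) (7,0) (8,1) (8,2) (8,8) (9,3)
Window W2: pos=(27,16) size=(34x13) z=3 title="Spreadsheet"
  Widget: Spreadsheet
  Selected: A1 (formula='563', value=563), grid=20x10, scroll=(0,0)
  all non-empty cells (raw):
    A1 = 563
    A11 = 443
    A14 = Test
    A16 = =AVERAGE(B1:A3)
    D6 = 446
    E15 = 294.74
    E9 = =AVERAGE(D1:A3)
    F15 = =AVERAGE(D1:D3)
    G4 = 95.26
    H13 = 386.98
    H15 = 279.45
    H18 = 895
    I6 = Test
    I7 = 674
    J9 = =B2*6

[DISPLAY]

              ┃2024-01-15 00:00:17.754 [WARN] q░┃  
              ┃2024-01-15 00:00:22.583 [WARN] d░┃  
              ┃2024-01-15 00:00:25.090 [ERROR] ░┃  
              ┃2024-01-15 00:00:28.602 [INFO] q░┃  
              ┃2024-01-15 00:00:33.071 [INFO] n░┃  
━━━━━━━━━━━━━━━━━━━━━━━━━━━━━┓0:37.623 [INFO] w░┃  
weeper                       ┃0:40.448 [WARN] a░┃  
─────────────┏━━━━━━━━━━━━━━━━━━━━━━━━━━━━━━━━┓░┃  
■■■■         ┃ Spreadsheet                    ┃░┃  
■■■■         ┠────────────────────────────────┨▼┃  
■■■■         ┃A1: 563                         ┃━┛  
■■■■         ┃       A       B       C       D┃    
■■■■         ┃--------------------------------┃    
■■■■         ┃  1    [563]       0       0    ┃    
■■■■         ┃  2        0       0       0    ┃    
■■■■         ┃  3        0       0       0    ┃    
■■■■         ┃  4        0       0       0    ┃    
━━━━━━━━━━━━━┃  5        0       0       0    ┃    
             ┃  6        0       0       0    ┃    
             ┗━━━━━━━━━━━━━━━━━━━━━━━━━━━━━━━━┛    
                                                   


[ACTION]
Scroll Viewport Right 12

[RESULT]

             ┃2024-01-15 00:00:17.754 [WARN] q░┃   
             ┃2024-01-15 00:00:22.583 [WARN] d░┃   
             ┃2024-01-15 00:00:25.090 [ERROR] ░┃   
             ┃2024-01-15 00:00:28.602 [INFO] q░┃   
             ┃2024-01-15 00:00:33.071 [INFO] n░┃   
━━━━━━━━━━━━━━━━━━━━━━━━━━━━┓0:37.623 [INFO] w░┃   
eeper                       ┃0:40.448 [WARN] a░┃   
────────────┏━━━━━━━━━━━━━━━━━━━━━━━━━━━━━━━━┓░┃   
■■■         ┃ Spreadsheet                    ┃░┃   
■■■         ┠────────────────────────────────┨▼┃   
■■■         ┃A1: 563                         ┃━┛   
■■■         ┃       A       B       C       D┃     
■■■         ┃--------------------------------┃     
■■■         ┃  1    [563]       0       0    ┃     
■■■         ┃  2        0       0       0    ┃     
■■■         ┃  3        0       0       0    ┃     
■■■         ┃  4        0       0       0    ┃     
━━━━━━━━━━━━┃  5        0       0       0    ┃     
            ┃  6        0       0       0    ┃     
            ┗━━━━━━━━━━━━━━━━━━━━━━━━━━━━━━━━┛     
                                                   


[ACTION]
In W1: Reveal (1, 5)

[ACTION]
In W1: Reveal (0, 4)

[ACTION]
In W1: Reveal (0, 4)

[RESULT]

             ┃2024-01-15 00:00:17.754 [WARN] q░┃   
             ┃2024-01-15 00:00:22.583 [WARN] d░┃   
             ┃2024-01-15 00:00:25.090 [ERROR] ░┃   
             ┃2024-01-15 00:00:28.602 [INFO] q░┃   
             ┃2024-01-15 00:00:33.071 [INFO] n░┃   
━━━━━━━━━━━━━━━━━━━━━━━━━━━━┓0:37.623 [INFO] w░┃   
eeper                       ┃0:40.448 [WARN] a░┃   
────────────┏━━━━━━━━━━━━━━━━━━━━━━━━━━━━━━━━┓░┃   
■■■         ┃ Spreadsheet                    ┃░┃   
✹■■         ┠────────────────────────────────┨▼┃   
■■■         ┃A1: 563                         ┃━┛   
■✹■         ┃       A       B       C       D┃     
✹■■         ┃--------------------------------┃     
✹✹■         ┃  1    [563]       0       0    ┃     
■■✹         ┃  2        0       0       0    ┃     
■■■         ┃  3        0       0       0    ┃     
■✹■         ┃  4        0       0       0    ┃     
━━━━━━━━━━━━┃  5        0       0       0    ┃     
            ┃  6        0       0       0    ┃     
            ┗━━━━━━━━━━━━━━━━━━━━━━━━━━━━━━━━┛     
                                                   


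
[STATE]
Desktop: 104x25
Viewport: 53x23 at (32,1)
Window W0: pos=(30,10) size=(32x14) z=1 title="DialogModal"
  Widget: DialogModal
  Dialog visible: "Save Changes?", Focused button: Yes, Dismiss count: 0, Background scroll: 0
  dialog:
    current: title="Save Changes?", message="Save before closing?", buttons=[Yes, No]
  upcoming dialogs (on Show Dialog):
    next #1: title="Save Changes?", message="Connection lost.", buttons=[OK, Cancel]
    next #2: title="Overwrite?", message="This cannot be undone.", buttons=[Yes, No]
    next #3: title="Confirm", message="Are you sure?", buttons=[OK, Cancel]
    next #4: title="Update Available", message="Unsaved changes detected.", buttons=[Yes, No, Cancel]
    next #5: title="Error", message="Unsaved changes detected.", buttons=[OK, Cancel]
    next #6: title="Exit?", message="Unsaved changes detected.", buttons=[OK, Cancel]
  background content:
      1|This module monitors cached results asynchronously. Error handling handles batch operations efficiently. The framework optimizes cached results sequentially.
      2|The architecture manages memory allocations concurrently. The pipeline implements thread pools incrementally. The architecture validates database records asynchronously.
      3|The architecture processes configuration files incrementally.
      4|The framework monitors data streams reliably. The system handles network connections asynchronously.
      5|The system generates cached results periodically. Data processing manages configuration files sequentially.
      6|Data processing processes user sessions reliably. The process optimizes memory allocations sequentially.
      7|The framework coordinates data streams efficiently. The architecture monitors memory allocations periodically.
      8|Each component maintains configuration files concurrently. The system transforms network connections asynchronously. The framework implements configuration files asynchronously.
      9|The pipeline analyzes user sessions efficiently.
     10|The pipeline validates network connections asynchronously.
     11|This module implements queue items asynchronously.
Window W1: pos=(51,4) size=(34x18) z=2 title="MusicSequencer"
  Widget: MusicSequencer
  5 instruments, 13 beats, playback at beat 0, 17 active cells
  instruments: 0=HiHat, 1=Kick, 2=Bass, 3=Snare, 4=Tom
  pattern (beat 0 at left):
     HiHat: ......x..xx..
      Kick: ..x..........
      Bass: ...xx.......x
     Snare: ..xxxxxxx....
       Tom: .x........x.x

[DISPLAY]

                                                     
                                                     
                                                     
                   ┏━━━━━━━━━━━━━━━━━━━━━━━━━━━━━━━━┓
                   ┃ MusicSequencer                 ┃
                   ┠────────────────────────────────┨
                   ┃      ▼123456789012             ┃
                   ┃ HiHat······█··██··             ┃
                   ┃  Kick··█··········             ┃
━━━━━━━━━━━━━━━━━━━┃  Bass···██·······█             ┃
DialogModal        ┃ Snare··███████····             ┃
───────────────────┃   Tom·█········█·█             ┃
his module monitors┃                                ┃
he architecture man┃                                ┃
he┌────────────────┃                                ┃
he│    Save Changes┃                                ┃
he│ Save before clo┃                                ┃
at│      [Yes]  No ┃                                ┃
he└────────────────┃                                ┃
ach component maint┃                                ┃
he pipeline analyze┗━━━━━━━━━━━━━━━━━━━━━━━━━━━━━━━━┛
he pipeline validates network┃                       
━━━━━━━━━━━━━━━━━━━━━━━━━━━━━┛                       


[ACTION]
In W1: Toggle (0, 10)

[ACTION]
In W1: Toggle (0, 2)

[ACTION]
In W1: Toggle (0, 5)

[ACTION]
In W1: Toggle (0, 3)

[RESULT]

                                                     
                                                     
                                                     
                   ┏━━━━━━━━━━━━━━━━━━━━━━━━━━━━━━━━┓
                   ┃ MusicSequencer                 ┃
                   ┠────────────────────────────────┨
                   ┃      ▼123456789012             ┃
                   ┃ HiHat··██·██··█···             ┃
                   ┃  Kick··█··········             ┃
━━━━━━━━━━━━━━━━━━━┃  Bass···██·······█             ┃
DialogModal        ┃ Snare··███████····             ┃
───────────────────┃   Tom·█········█·█             ┃
his module monitors┃                                ┃
he architecture man┃                                ┃
he┌────────────────┃                                ┃
he│    Save Changes┃                                ┃
he│ Save before clo┃                                ┃
at│      [Yes]  No ┃                                ┃
he└────────────────┃                                ┃
ach component maint┃                                ┃
he pipeline analyze┗━━━━━━━━━━━━━━━━━━━━━━━━━━━━━━━━┛
he pipeline validates network┃                       
━━━━━━━━━━━━━━━━━━━━━━━━━━━━━┛                       
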